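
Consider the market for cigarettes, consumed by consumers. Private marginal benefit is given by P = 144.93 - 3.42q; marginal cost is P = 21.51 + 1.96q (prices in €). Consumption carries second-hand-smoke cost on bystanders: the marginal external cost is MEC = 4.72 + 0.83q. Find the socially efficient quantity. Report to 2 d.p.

Social marginal benefit = demand − MEC = 140.21 - 4.25q.
Set SMB = MC: 140.21 - 4.25q = 21.51 + 1.96q → q* = 19.1143.

q* = 19.11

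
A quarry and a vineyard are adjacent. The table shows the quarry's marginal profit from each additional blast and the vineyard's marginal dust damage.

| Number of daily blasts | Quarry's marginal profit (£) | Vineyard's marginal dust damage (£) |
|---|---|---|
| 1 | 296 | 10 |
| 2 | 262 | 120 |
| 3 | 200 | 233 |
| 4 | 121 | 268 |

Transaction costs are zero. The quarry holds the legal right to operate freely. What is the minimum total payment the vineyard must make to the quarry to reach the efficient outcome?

Left alone the quarry would choose level 4 (marginal profit stays positive).
Efficient level: k* = 2 (marginal profit ≥ marginal dust damage through 2).
The vineyard must at least cover the quarry's forgone profit from cutting 4→2: 200 + 121 = 321.

£321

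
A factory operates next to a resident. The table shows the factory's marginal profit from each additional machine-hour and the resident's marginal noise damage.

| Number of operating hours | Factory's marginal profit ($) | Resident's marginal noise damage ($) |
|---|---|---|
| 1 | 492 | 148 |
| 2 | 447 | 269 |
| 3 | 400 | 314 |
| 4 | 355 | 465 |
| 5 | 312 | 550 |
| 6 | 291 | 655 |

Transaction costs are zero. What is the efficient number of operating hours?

Bargaining reaches the level where marginal profit last exceeds marginal noise damage.
That holds through level 3 (400 ≥ 314) but not at 4 (355 < 465).

3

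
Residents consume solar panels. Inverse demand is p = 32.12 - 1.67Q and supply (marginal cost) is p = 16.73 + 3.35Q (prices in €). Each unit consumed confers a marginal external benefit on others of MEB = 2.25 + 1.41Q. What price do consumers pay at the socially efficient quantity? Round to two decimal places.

P = €23.96

Social marginal benefit = demand + MEB = 34.37 - 0.26Q.
Set SMB = MC: 34.37 - 0.26Q = 16.73 + 3.35Q → Q* = 4.8864.
Consumer price on the demand curve at Q*: 32.12 − 1.67×4.8864 = 23.9597.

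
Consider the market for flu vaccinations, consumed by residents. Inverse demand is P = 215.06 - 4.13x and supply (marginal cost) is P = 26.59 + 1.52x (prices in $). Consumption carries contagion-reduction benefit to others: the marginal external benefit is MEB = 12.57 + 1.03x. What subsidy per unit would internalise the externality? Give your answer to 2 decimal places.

subsidy = $57.39 per unit

Social marginal benefit = demand + MEB = 227.63 - 3.10x.
Set SMB = MC: 227.63 - 3.10x = 26.59 + 1.52x → x* = 43.5152.
The Pigouvian subsidy equals MEB at x*: 12.57 + 1.03×43.5152 = 57.3907.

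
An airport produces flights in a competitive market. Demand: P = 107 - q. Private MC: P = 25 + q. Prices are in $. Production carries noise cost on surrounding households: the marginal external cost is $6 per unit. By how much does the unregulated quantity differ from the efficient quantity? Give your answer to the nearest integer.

3 units

Market equilibrium (private): 25 + q = 107 - q → q_m = 41.0000.
Social marginal cost = private MC + MEC = 31 + q.
Set SMC = demand: 31 + q = 107 - q → q* = 38.0000.
Gap = |41.0000 − 38.0000| = 3.0000.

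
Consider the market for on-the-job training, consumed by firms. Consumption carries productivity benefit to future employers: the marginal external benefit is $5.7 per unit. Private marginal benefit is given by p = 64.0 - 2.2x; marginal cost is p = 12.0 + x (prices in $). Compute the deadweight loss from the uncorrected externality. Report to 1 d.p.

Market equilibrium (private): 12.0 + x = 64.0 - 2.2x → x_m = 16.2500.
Social marginal benefit = demand + MEB = 69.7 - 2.2x.
Set SMB = MC: 69.7 - 2.2x = 12.0 + x → x* = 18.0313.
Height of the DWL triangle at x_m is SMB(x_m) − MC(x_m) = MEB(x_m) = 5.7000.
DWL = ½ × 1.7813 × 5.7000 = 5.0767.

DWL = $5.1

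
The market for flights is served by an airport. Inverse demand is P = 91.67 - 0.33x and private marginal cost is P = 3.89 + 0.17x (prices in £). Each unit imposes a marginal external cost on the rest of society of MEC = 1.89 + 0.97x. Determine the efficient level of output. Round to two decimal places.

x* = 58.43

Social marginal cost = private MC + MEC = 5.78 + 1.14x.
Set SMC = demand: 5.78 + 1.14x = 91.67 - 0.33x → x* = 58.4286.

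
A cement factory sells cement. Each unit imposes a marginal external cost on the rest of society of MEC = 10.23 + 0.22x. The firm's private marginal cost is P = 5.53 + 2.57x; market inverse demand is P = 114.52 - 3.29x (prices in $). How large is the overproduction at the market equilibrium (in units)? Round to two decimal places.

2.36 units

Market equilibrium (private): 5.53 + 2.57x = 114.52 - 3.29x → x_m = 18.5990.
Social marginal cost = private MC + MEC = 15.76 + 2.79x.
Set SMC = demand: 15.76 + 2.79x = 114.52 - 3.29x → x* = 16.2434.
Gap = |18.5990 − 16.2434| = 2.3556.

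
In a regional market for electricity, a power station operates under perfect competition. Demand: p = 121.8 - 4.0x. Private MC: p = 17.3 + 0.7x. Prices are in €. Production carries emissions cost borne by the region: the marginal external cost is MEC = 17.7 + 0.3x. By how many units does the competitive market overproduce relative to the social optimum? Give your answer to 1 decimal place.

Market equilibrium (private): 17.3 + 0.7x = 121.8 - 4.0x → x_m = 22.2340.
Social marginal cost = private MC + MEC = 35.0 + x.
Set SMC = demand: 35.0 + x = 121.8 - 4.0x → x* = 17.3600.
Gap = |22.2340 − 17.3600| = 4.8740.

4.9 units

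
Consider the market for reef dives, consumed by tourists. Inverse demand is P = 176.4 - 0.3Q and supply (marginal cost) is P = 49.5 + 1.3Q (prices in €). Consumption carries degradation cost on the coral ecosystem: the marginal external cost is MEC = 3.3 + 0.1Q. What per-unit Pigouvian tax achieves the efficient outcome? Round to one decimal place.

Social marginal benefit = demand − MEC = 173.1 - 0.4Q.
Set SMB = MC: 173.1 - 0.4Q = 49.5 + 1.3Q → Q* = 72.7059.
The Pigouvian tax equals MEC at Q*: 3.3 + 0.1×72.7059 = 10.5706.

tax = €10.6 per unit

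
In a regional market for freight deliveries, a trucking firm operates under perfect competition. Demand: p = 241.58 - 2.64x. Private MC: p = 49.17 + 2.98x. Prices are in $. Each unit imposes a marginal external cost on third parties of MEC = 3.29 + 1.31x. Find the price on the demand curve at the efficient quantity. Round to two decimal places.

Social marginal cost = private MC + MEC = 52.46 + 4.29x.
Set SMC = demand: 52.46 + 4.29x = 241.58 - 2.64x → x* = 27.2900.
Consumer price on the demand curve at x*: 241.58 − 2.64×27.2900 = 169.5344.

P = $169.53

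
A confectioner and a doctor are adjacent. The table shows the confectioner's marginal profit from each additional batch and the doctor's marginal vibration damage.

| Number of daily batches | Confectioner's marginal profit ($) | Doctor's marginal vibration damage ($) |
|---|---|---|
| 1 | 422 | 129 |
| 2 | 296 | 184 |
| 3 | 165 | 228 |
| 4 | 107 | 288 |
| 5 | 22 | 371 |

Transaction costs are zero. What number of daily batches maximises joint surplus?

2

Bargaining reaches the level where marginal profit last exceeds marginal vibration damage.
That holds through level 2 (296 ≥ 184) but not at 3 (165 < 228).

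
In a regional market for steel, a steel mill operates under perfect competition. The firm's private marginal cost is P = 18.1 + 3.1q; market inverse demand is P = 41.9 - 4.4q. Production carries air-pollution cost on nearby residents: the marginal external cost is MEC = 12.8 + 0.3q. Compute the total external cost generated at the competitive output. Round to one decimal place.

42.1

Market equilibrium (private): 18.1 + 3.1q = 41.9 - 4.4q → q_m = 3.1733.
Total external cost = ∫₀^{q_m} (12.8 + 0.3q) dq = 12.8×3.1733 + ½×0.3×3.1733² = 42.1287.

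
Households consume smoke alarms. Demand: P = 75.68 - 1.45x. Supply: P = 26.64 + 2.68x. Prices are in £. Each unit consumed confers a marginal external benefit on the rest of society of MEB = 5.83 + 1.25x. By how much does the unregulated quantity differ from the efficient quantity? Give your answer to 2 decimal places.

Market equilibrium (private): 26.64 + 2.68x = 75.68 - 1.45x → x_m = 11.8741.
Social marginal benefit = demand + MEB = 81.51 - 0.20x.
Set SMB = MC: 81.51 - 0.20x = 26.64 + 2.68x → x* = 19.0521.
Gap = |11.8741 − 19.0521| = 7.1780.

7.18 units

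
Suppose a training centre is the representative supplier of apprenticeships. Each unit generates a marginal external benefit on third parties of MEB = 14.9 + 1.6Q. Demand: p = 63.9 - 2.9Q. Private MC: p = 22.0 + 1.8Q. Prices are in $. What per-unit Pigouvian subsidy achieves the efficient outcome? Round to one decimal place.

subsidy = $44.2 per unit

Social marginal cost = private MC − MEB = 7.1 + 0.2Q.
Set SMC = demand: 7.1 + 0.2Q = 63.9 - 2.9Q → Q* = 18.3226.
The Pigouvian subsidy equals MEB at Q*: 14.9 + 1.6×18.3226 = 44.2162.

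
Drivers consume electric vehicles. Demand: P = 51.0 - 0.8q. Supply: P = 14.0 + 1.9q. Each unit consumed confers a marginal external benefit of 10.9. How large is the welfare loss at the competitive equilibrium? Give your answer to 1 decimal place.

Market equilibrium (private): 14.0 + 1.9q = 51.0 - 0.8q → q_m = 13.7037.
Social marginal benefit = demand + MEB = 61.9 - 0.8q.
Set SMB = MC: 61.9 - 0.8q = 14.0 + 1.9q → q* = 17.7407.
The welfare-loss triangle has base |q_m − q*| and height MEB(q_m) (the vertical gap between SMB and MC is zero at q* and MEB at q_m).
DWL = ½ × 4.0370 × 10.9000 = 22.0017.

DWL = 22.0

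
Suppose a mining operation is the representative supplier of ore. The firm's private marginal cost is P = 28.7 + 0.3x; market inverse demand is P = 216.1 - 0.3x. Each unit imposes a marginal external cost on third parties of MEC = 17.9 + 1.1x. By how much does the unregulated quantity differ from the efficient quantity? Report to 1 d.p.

Market equilibrium (private): 28.7 + 0.3x = 216.1 - 0.3x → x_m = 312.3333.
Social marginal cost = private MC + MEC = 46.6 + 1.4x.
Set SMC = demand: 46.6 + 1.4x = 216.1 - 0.3x → x* = 99.7059.
Gap = |312.3333 − 99.7059| = 212.6274.

212.6 units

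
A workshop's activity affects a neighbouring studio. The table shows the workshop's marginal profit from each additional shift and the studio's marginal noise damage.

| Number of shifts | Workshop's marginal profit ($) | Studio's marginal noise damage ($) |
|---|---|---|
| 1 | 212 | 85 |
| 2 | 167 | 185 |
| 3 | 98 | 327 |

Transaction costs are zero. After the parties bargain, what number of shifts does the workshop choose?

Bargaining reaches the level where marginal profit last exceeds marginal noise damage.
That holds through level 1 (212 ≥ 85) but not at 2 (167 < 185).

1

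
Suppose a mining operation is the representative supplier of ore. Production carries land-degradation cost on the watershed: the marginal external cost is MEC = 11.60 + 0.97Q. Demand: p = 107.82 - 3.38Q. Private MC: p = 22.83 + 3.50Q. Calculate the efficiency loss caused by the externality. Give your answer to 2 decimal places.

Market equilibrium (private): 22.83 + 3.50Q = 107.82 - 3.38Q → Q_m = 12.3532.
Social marginal cost = private MC + MEC = 34.43 + 4.47Q.
Set SMC = demand: 34.43 + 4.47Q = 107.82 - 3.38Q → Q* = 9.3490.
Height of the DWL triangle at Q_m is SMC(Q_m) − demand(Q_m) = MEC(Q_m) = 23.5826.
DWL = ½ × 3.0042 × 23.5826 = 35.4234.

DWL = 35.42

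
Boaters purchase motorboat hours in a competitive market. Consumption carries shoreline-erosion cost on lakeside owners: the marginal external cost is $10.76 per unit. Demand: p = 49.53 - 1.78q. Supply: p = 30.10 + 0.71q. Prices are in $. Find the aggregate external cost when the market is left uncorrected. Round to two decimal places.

Market equilibrium (private): 30.10 + 0.71q = 49.53 - 1.78q → q_m = 7.8032.
Total external cost = MEC × q_m = 10.76 × 7.8032 = 83.9624.

$83.96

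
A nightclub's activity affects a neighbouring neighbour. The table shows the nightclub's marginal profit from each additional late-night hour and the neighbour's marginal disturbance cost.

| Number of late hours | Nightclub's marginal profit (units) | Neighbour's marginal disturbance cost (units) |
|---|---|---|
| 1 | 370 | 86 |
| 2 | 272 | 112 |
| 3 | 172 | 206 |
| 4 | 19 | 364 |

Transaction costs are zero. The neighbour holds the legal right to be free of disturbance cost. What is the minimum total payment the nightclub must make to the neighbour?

198

Efficient level: marginal profit ≥ marginal disturbance cost through level 2, so k* = 2.
With the neighbour holding the right, the nightclub must at least compensate total damage at k*: 86 + 112 = 198.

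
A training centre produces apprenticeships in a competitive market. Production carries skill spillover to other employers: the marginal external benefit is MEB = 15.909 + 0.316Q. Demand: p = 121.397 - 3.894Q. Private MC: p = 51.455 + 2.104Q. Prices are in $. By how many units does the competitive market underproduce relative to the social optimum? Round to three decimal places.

3.448 units

Market equilibrium (private): 51.455 + 2.104Q = 121.397 - 3.894Q → Q_m = 11.6609.
Social marginal cost = private MC − MEB = 35.546 + 1.788Q.
Set SMC = demand: 35.546 + 1.788Q = 121.397 - 3.894Q → Q* = 15.1093.
Gap = |11.6609 − 15.1093| = 3.4484.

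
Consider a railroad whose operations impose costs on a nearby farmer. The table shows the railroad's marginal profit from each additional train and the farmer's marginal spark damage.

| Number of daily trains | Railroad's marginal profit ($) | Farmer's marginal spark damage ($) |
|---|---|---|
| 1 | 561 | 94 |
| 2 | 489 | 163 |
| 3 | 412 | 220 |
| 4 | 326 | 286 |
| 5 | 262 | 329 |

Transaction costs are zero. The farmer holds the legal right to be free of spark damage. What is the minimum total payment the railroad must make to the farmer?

$763

Efficient level: marginal profit ≥ marginal spark damage through level 4, so k* = 4.
With the farmer holding the right, the railroad must at least compensate total damage at k*: 94 + 163 + 220 + 286 = 763.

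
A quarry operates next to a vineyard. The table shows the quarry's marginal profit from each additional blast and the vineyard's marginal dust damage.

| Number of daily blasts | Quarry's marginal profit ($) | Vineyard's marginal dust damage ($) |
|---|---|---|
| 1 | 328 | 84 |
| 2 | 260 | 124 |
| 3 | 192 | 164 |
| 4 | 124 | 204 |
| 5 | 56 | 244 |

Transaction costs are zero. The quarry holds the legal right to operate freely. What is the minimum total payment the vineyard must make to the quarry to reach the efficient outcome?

Left alone the quarry would choose level 5 (marginal profit stays positive).
Efficient level: k* = 3 (marginal profit ≥ marginal dust damage through 3).
The vineyard must at least cover the quarry's forgone profit from cutting 5→3: 124 + 56 = 180.

$180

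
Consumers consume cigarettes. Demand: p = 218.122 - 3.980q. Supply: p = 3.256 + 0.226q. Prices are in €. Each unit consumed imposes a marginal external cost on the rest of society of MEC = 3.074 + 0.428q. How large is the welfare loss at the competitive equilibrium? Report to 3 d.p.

DWL = €67.106

Market equilibrium (private): 3.256 + 0.226q = 218.122 - 3.980q → q_m = 51.0856.
Social marginal benefit = demand − MEC = 215.048 - 4.408q.
Set SMB = MC: 215.048 - 4.408q = 3.256 + 0.226q → q* = 45.7039.
Between q* and q_m the wedge MC − SMB runs linearly from 0 to MEC(q_m), so the loss is a triangle.
DWL = ½ × 5.3817 × 24.9386 = 67.1060.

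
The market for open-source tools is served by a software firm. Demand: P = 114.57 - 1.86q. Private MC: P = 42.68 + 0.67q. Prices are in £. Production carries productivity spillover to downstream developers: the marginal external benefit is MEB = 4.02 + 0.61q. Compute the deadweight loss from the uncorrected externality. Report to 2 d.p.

DWL = £118.74

Market equilibrium (private): 42.68 + 0.67q = 114.57 - 1.86q → q_m = 28.4150.
Social marginal cost = private MC − MEB = 38.66 + 0.06q.
Set SMC = demand: 38.66 + 0.06q = 114.57 - 1.86q → q* = 39.5365.
Height of the DWL triangle at q_m is demand(q_m) − SMC(q_m) = MEB(q_m) = 21.3532.
DWL = ½ × 11.1215 × 21.3532 = 118.7398.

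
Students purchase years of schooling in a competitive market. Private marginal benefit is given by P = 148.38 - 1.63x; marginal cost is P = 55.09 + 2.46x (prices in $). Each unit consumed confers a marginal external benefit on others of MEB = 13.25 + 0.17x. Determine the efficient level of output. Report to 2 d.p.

x* = 27.18

Social marginal benefit = demand + MEB = 161.63 - 1.46x.
Set SMB = MC: 161.63 - 1.46x = 55.09 + 2.46x → x* = 27.1786.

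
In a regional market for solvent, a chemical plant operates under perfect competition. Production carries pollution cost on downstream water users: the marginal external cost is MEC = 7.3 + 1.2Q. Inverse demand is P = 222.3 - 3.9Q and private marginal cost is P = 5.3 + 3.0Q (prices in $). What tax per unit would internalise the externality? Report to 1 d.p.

Social marginal cost = private MC + MEC = 12.6 + 4.2Q.
Set SMC = demand: 12.6 + 4.2Q = 222.3 - 3.9Q → Q* = 25.8889.
The Pigouvian tax equals MEC at Q*: 7.3 + 1.2×25.8889 = 38.3667.

tax = $38.4 per unit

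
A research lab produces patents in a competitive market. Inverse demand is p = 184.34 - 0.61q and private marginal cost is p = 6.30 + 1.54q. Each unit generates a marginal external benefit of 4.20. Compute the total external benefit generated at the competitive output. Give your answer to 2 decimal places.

Market equilibrium (private): 6.30 + 1.54q = 184.34 - 0.61q → q_m = 82.8093.
Total external benefit = MEB × q_m = 4.20 × 82.8093 = 347.7991.

347.80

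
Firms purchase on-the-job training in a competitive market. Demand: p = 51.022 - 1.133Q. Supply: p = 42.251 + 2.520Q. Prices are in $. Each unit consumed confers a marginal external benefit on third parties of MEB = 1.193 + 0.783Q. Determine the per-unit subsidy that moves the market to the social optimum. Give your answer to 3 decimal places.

Social marginal benefit = demand + MEB = 52.215 - 0.350Q.
Set SMB = MC: 52.215 - 0.350Q = 42.251 + 2.520Q → Q* = 3.4718.
The Pigouvian subsidy equals MEB at Q*: 1.193 + 0.783×3.4718 = 3.9114.

subsidy = $3.911 per unit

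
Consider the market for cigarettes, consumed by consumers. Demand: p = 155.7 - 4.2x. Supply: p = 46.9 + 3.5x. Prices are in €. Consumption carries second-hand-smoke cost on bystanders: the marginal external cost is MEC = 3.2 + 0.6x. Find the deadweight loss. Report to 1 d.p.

DWL = €8.2

Market equilibrium (private): 46.9 + 3.5x = 155.7 - 4.2x → x_m = 14.1299.
Social marginal benefit = demand − MEC = 152.5 - 4.8x.
Set SMB = MC: 152.5 - 4.8x = 46.9 + 3.5x → x* = 12.7229.
The loss is the area between SMB and MC from x* to x_m; with linear curves that's a triangle of height MEC(x_m).
DWL = ½ × 1.4070 × 11.6779 = 8.2154.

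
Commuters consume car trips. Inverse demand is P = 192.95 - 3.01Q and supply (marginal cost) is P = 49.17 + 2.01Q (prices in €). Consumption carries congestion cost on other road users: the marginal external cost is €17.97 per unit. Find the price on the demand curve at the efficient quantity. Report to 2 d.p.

P = €117.51

Social marginal benefit = demand − MEC = 174.98 - 3.01Q.
Set SMB = MC: 174.98 - 3.01Q = 49.17 + 2.01Q → Q* = 25.0618.
Consumer price on the demand curve at Q*: 192.95 − 3.01×25.0618 = 117.5140.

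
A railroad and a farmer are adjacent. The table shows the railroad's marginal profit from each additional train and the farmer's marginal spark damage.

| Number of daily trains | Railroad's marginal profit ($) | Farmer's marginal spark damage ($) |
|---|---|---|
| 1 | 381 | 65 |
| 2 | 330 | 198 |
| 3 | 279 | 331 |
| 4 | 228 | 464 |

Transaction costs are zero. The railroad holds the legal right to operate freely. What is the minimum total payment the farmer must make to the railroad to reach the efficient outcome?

Left alone the railroad would choose level 4 (marginal profit stays positive).
Efficient level: k* = 2 (marginal profit ≥ marginal spark damage through 2).
The farmer must at least cover the railroad's forgone profit from cutting 4→2: 279 + 228 = 507.

$507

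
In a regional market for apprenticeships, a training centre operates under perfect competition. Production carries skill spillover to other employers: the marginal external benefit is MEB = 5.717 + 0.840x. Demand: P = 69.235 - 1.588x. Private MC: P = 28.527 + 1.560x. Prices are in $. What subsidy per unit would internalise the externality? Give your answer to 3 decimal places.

subsidy = $22.613 per unit

Social marginal cost = private MC − MEB = 22.810 + 0.720x.
Set SMC = demand: 22.810 + 0.720x = 69.235 - 1.588x → x* = 20.1148.
The Pigouvian subsidy equals MEB at x*: 5.717 + 0.840×20.1148 = 22.6134.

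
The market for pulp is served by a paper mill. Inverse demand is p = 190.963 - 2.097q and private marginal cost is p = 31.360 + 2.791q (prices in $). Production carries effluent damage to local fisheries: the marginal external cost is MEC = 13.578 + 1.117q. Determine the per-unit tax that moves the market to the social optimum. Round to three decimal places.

tax = $40.740 per unit

Social marginal cost = private MC + MEC = 44.938 + 3.908q.
Set SMC = demand: 44.938 + 3.908q = 190.963 - 2.097q → q* = 24.3172.
The Pigouvian tax equals MEC at q*: 13.578 + 1.117×24.3172 = 40.7403.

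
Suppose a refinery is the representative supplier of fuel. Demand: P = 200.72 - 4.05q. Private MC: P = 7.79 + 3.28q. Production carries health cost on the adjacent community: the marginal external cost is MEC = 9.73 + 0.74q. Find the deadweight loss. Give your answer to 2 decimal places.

Market equilibrium (private): 7.79 + 3.28q = 200.72 - 4.05q → q_m = 26.3206.
Social marginal cost = private MC + MEC = 17.52 + 4.02q.
Set SMC = demand: 17.52 + 4.02q = 200.72 - 4.05q → q* = 22.7014.
The welfare-loss triangle has base |q_m − q*| and height MEC(q_m) (the vertical gap between SMC and demand is zero at q* and MEC at q_m).
DWL = ½ × 3.6192 × 29.2072 = 52.8533.

DWL = 52.85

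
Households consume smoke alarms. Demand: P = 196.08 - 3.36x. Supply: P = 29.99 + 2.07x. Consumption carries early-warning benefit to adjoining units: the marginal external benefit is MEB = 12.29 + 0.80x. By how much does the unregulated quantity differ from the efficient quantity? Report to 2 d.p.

Market equilibrium (private): 29.99 + 2.07x = 196.08 - 3.36x → x_m = 30.5875.
Social marginal benefit = demand + MEB = 208.37 - 2.56x.
Set SMB = MC: 208.37 - 2.56x = 29.99 + 2.07x → x* = 38.5270.
Gap = |30.5875 − 38.5270| = 7.9395.

7.94 units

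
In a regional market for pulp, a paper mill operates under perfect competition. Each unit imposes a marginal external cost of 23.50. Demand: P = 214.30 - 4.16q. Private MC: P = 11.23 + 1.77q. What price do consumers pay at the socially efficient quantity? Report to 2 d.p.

P = 88.33

Social marginal cost = private MC + MEC = 34.73 + 1.77q.
Set SMC = demand: 34.73 + 1.77q = 214.30 - 4.16q → q* = 30.2816.
Consumer price on the demand curve at q*: 214.30 − 4.16×30.2816 = 88.3285.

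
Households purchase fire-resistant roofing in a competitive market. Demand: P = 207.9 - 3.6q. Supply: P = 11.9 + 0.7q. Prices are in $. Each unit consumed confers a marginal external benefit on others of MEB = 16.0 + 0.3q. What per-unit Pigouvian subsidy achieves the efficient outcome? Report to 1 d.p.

Social marginal benefit = demand + MEB = 223.9 - 3.3q.
Set SMB = MC: 223.9 - 3.3q = 11.9 + 0.7q → q* = 53.0000.
The Pigouvian subsidy equals MEB at q*: 16.0 + 0.3×53.0000 = 31.9000.

subsidy = $31.9 per unit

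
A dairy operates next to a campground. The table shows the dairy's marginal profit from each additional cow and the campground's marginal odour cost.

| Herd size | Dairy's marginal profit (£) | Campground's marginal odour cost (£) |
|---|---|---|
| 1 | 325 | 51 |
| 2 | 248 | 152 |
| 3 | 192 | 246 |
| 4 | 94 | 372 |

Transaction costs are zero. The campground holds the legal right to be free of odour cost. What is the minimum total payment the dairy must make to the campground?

£203

Efficient level: marginal profit ≥ marginal odour cost through level 2, so k* = 2.
With the campground holding the right, the dairy must at least compensate total damage at k*: 51 + 152 = 203.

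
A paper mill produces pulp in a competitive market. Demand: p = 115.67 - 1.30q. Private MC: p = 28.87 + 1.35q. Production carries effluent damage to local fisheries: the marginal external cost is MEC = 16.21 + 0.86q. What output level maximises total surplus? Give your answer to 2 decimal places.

q* = 20.11

Social marginal cost = private MC + MEC = 45.08 + 2.21q.
Set SMC = demand: 45.08 + 2.21q = 115.67 - 1.30q → q* = 20.1111.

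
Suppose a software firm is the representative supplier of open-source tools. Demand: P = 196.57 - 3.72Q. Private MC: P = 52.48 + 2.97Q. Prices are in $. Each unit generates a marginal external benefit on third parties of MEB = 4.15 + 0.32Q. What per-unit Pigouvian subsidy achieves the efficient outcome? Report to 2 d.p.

subsidy = $11.60 per unit

Social marginal cost = private MC − MEB = 48.33 + 2.65Q.
Set SMC = demand: 48.33 + 2.65Q = 196.57 - 3.72Q → Q* = 23.2716.
The Pigouvian subsidy equals MEB at Q*: 4.15 + 0.32×23.2716 = 11.5969.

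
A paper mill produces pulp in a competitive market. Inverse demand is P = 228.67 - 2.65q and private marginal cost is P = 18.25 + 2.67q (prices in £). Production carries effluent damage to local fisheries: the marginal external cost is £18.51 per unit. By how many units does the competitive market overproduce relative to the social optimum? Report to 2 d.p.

Market equilibrium (private): 18.25 + 2.67q = 228.67 - 2.65q → q_m = 39.5526.
Social marginal cost = private MC + MEC = 36.76 + 2.67q.
Set SMC = demand: 36.76 + 2.67q = 228.67 - 2.65q → q* = 36.0733.
Gap = |39.5526 − 36.0733| = 3.4793.

3.48 units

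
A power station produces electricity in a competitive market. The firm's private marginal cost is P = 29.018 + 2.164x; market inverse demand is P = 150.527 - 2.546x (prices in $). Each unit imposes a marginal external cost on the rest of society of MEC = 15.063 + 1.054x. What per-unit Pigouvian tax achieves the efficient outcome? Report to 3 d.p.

Social marginal cost = private MC + MEC = 44.081 + 3.218x.
Set SMC = demand: 44.081 + 3.218x = 150.527 - 2.546x → x* = 18.4674.
The Pigouvian tax equals MEC at x*: 15.063 + 1.054×18.4674 = 34.5276.

tax = $34.528 per unit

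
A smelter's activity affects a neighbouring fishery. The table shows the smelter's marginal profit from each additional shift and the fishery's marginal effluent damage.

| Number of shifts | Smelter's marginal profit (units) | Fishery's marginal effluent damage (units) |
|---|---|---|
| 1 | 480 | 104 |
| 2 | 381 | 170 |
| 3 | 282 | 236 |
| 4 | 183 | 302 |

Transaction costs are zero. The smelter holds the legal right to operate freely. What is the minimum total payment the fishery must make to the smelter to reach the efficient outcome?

183

Left alone the smelter would choose level 4 (marginal profit stays positive).
Efficient level: k* = 3 (marginal profit ≥ marginal effluent damage through 3).
The fishery must at least cover the smelter's forgone profit from cutting 4→3: 183 = 183.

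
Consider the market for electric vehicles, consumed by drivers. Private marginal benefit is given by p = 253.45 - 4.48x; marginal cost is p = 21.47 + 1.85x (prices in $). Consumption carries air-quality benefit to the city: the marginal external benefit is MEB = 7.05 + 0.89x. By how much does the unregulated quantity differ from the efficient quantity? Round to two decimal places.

7.29 units

Market equilibrium (private): 21.47 + 1.85x = 253.45 - 4.48x → x_m = 36.6477.
Social marginal benefit = demand + MEB = 260.50 - 3.59x.
Set SMB = MC: 260.50 - 3.59x = 21.47 + 1.85x → x* = 43.9393.
Gap = |36.6477 − 43.9393| = 7.2916.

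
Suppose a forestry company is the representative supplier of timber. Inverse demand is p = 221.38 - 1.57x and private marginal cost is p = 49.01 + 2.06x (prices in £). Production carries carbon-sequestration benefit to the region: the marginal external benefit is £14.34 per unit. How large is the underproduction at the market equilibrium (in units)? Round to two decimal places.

3.95 units

Market equilibrium (private): 49.01 + 2.06x = 221.38 - 1.57x → x_m = 47.4848.
Social marginal cost = private MC − MEB = 34.67 + 2.06x.
Set SMC = demand: 34.67 + 2.06x = 221.38 - 1.57x → x* = 51.4353.
Gap = |47.4848 − 51.4353| = 3.9505.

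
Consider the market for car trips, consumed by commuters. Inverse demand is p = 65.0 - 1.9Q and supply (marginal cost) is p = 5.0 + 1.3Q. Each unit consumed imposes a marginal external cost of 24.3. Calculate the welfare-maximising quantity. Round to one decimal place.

Q* = 11.2

Social marginal benefit = demand − MEC = 40.7 - 1.9Q.
Set SMB = MC: 40.7 - 1.9Q = 5.0 + 1.3Q → Q* = 11.1563.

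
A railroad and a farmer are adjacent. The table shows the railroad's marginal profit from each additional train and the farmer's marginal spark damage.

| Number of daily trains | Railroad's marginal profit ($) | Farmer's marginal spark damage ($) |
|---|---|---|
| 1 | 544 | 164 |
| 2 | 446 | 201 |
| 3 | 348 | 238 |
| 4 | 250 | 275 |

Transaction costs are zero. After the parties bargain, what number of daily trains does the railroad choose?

3

Bargaining reaches the level where marginal profit last exceeds marginal spark damage.
That holds through level 3 (348 ≥ 238) but not at 4 (250 < 275).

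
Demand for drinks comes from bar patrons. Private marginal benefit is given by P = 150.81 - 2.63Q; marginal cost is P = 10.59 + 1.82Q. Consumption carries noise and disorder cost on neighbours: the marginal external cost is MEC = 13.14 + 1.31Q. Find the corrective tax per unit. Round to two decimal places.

Social marginal benefit = demand − MEC = 137.67 - 3.94Q.
Set SMB = MC: 137.67 - 3.94Q = 10.59 + 1.82Q → Q* = 22.0625.
The Pigouvian tax equals MEC at Q*: 13.14 + 1.31×22.0625 = 42.0419.

tax = 42.04 per unit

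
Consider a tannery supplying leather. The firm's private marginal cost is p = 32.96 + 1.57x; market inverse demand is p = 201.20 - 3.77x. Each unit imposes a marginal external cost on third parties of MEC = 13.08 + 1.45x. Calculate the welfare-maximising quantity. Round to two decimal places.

Social marginal cost = private MC + MEC = 46.04 + 3.02x.
Set SMC = demand: 46.04 + 3.02x = 201.20 - 3.77x → x* = 22.8513.

x* = 22.85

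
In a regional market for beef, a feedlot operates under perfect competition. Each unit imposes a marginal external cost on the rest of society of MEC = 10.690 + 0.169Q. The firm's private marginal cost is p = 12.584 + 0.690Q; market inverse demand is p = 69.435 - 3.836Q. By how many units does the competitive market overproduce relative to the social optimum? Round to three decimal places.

2.729 units

Market equilibrium (private): 12.584 + 0.690Q = 69.435 - 3.836Q → Q_m = 12.5610.
Social marginal cost = private MC + MEC = 23.274 + 0.859Q.
Set SMC = demand: 23.274 + 0.859Q = 69.435 - 3.836Q → Q* = 9.8319.
Gap = |12.5610 − 9.8319| = 2.7291.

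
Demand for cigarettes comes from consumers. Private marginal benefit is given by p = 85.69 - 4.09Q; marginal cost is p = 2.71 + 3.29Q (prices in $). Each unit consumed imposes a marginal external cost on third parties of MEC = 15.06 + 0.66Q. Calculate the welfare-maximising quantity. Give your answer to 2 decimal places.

Social marginal benefit = demand − MEC = 70.63 - 4.75Q.
Set SMB = MC: 70.63 - 4.75Q = 2.71 + 3.29Q → Q* = 8.4478.

Q* = 8.45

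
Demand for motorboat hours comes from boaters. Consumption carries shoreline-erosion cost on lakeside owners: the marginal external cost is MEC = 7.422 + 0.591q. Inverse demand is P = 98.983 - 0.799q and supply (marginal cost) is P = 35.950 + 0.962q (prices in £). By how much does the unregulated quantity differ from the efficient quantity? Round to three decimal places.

12.150 units

Market equilibrium (private): 35.950 + 0.962q = 98.983 - 0.799q → q_m = 35.7939.
Social marginal benefit = demand − MEC = 91.561 - 1.390q.
Set SMB = MC: 91.561 - 1.390q = 35.950 + 0.962q → q* = 23.6441.
Gap = |35.7939 − 23.6441| = 12.1498.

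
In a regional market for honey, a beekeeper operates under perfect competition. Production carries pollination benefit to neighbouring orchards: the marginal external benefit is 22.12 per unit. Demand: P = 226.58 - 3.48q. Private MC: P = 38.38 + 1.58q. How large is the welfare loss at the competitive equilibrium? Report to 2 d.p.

DWL = 48.35

Market equilibrium (private): 38.38 + 1.58q = 226.58 - 3.48q → q_m = 37.1937.
Social marginal cost = private MC − MEB = 16.26 + 1.58q.
Set SMC = demand: 16.26 + 1.58q = 226.58 - 3.48q → q* = 41.5652.
Between q* and q_m the wedge demand − SMC runs linearly from 0 to MEB(q_m), so the loss is a triangle.
DWL = ½ × 4.3715 × 22.1200 = 48.3488.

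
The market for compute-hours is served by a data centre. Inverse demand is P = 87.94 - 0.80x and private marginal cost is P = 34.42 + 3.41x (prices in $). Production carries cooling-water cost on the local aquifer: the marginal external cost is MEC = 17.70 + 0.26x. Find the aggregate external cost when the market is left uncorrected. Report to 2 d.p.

Market equilibrium (private): 34.42 + 3.41x = 87.94 - 0.80x → x_m = 12.7126.
Total external cost = ∫₀^{x_m} (17.70 + 0.26x) dx = 17.70×12.7126 + ½×0.26×12.7126² = 246.0223.

$246.02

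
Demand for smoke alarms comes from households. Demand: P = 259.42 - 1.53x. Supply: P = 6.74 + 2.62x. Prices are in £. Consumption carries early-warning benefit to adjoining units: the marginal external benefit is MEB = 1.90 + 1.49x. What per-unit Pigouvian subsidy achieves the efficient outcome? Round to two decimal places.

Social marginal benefit = demand + MEB = 261.32 - 0.04x.
Set SMB = MC: 261.32 - 0.04x = 6.74 + 2.62x → x* = 95.7068.
The Pigouvian subsidy equals MEB at x*: 1.90 + 1.49×95.7068 = 144.5031.

subsidy = £144.50 per unit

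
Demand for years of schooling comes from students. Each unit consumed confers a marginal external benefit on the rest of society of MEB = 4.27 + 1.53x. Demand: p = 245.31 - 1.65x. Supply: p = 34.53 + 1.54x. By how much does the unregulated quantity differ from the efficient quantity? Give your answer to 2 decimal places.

Market equilibrium (private): 34.53 + 1.54x = 245.31 - 1.65x → x_m = 66.0752.
Social marginal benefit = demand + MEB = 249.58 - 0.12x.
Set SMB = MC: 249.58 - 0.12x = 34.53 + 1.54x → x* = 129.5482.
Gap = |66.0752 − 129.5482| = 63.4730.

63.47 units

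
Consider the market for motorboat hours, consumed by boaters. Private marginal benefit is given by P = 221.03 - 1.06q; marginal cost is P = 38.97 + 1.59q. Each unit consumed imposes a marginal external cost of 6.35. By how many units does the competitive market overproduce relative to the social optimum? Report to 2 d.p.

2.40 units

Market equilibrium (private): 38.97 + 1.59q = 221.03 - 1.06q → q_m = 68.7019.
Social marginal benefit = demand − MEC = 214.68 - 1.06q.
Set SMB = MC: 214.68 - 1.06q = 38.97 + 1.59q → q* = 66.3057.
Gap = |68.7019 − 66.3057| = 2.3962.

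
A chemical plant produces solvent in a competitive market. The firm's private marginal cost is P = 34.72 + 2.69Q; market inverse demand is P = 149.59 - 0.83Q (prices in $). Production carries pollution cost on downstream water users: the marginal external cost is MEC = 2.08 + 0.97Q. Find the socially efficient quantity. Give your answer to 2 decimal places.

Social marginal cost = private MC + MEC = 36.80 + 3.66Q.
Set SMC = demand: 36.80 + 3.66Q = 149.59 - 0.83Q → Q* = 25.1203.

Q* = 25.12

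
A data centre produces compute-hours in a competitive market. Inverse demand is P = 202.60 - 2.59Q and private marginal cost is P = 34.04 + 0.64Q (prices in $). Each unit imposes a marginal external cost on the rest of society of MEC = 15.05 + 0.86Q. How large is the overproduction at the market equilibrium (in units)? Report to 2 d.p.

Market equilibrium (private): 34.04 + 0.64Q = 202.60 - 2.59Q → Q_m = 52.1858.
Social marginal cost = private MC + MEC = 49.09 + 1.50Q.
Set SMC = demand: 49.09 + 1.50Q = 202.60 - 2.59Q → Q* = 37.5330.
Gap = |52.1858 − 37.5330| = 14.6528.

14.65 units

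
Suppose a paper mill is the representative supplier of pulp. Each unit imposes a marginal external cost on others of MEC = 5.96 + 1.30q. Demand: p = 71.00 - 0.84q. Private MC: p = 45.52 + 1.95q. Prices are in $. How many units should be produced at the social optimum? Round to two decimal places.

q* = 4.77

Social marginal cost = private MC + MEC = 51.48 + 3.25q.
Set SMC = demand: 51.48 + 3.25q = 71.00 - 0.84q → q* = 4.7726.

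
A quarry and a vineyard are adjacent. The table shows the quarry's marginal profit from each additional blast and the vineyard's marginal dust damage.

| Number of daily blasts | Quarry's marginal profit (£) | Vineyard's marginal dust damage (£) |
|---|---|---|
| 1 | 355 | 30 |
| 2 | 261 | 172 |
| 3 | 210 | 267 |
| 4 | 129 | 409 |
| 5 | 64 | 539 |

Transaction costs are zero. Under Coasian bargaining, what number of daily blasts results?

Bargaining reaches the level where marginal profit last exceeds marginal dust damage.
That holds through level 2 (261 ≥ 172) but not at 3 (210 < 267).

2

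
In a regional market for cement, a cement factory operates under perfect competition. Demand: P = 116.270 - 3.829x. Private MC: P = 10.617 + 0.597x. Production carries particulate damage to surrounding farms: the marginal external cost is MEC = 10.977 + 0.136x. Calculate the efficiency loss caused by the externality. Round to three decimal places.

Market equilibrium (private): 10.617 + 0.597x = 116.270 - 3.829x → x_m = 23.8710.
Social marginal cost = private MC + MEC = 21.594 + 0.733x.
Set SMC = demand: 21.594 + 0.733x = 116.270 - 3.829x → x* = 20.7532.
Height of the DWL triangle at x_m is SMC(x_m) − demand(x_m) = MEC(x_m) = 14.2235.
DWL = ½ × 3.1178 × 14.2235 = 22.1730.

DWL = 22.173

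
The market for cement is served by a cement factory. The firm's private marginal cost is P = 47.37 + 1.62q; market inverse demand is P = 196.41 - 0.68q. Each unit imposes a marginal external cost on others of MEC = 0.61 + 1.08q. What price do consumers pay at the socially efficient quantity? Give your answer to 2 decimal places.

P = 166.55

Social marginal cost = private MC + MEC = 47.98 + 2.70q.
Set SMC = demand: 47.98 + 2.70q = 196.41 - 0.68q → q* = 43.9142.
Consumer price on the demand curve at q*: 196.41 − 0.68×43.9142 = 166.5483.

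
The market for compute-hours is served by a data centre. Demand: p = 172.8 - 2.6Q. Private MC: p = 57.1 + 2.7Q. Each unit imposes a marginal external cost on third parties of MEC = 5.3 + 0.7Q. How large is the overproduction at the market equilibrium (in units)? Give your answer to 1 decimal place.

Market equilibrium (private): 57.1 + 2.7Q = 172.8 - 2.6Q → Q_m = 21.8302.
Social marginal cost = private MC + MEC = 62.4 + 3.4Q.
Set SMC = demand: 62.4 + 3.4Q = 172.8 - 2.6Q → Q* = 18.4000.
Gap = |21.8302 − 18.4000| = 3.4302.

3.4 units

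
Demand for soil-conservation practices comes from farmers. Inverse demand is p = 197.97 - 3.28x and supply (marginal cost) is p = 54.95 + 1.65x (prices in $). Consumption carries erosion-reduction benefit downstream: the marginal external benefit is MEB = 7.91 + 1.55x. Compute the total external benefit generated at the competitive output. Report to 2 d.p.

Market equilibrium (private): 54.95 + 1.65x = 197.97 - 3.28x → x_m = 29.0101.
Total external benefit = ∫₀^{x_m} (7.91 + 1.55x) dx = 7.91×29.0101 + ½×1.55×29.0101² = 881.6990.

$881.70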